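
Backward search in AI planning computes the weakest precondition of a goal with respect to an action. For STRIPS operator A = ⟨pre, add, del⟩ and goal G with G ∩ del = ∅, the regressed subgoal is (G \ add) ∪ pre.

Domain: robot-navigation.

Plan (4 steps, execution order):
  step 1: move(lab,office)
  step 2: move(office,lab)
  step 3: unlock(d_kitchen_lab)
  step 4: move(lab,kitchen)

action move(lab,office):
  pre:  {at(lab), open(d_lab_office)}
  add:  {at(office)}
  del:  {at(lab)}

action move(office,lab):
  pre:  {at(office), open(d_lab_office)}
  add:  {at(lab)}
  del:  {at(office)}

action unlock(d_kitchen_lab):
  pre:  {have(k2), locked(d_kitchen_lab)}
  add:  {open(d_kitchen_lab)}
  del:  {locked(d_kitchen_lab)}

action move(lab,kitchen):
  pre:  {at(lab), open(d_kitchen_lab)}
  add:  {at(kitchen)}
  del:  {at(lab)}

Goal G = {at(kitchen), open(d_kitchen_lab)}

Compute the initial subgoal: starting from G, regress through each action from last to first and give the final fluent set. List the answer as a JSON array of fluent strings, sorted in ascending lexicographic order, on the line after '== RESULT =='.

Work backward from the goal:
  through step 4 (move(lab,kitchen)): drop {at(kitchen)}, keep {open(d_kitchen_lab)}, require {at(lab), open(d_kitchen_lab)}
    → {at(lab), open(d_kitchen_lab)}
  through step 3 (unlock(d_kitchen_lab)): drop {open(d_kitchen_lab)}, keep {at(lab)}, require {have(k2), locked(d_kitchen_lab)}
    → {at(lab), have(k2), locked(d_kitchen_lab)}
  through step 2 (move(office,lab)): drop {at(lab)}, keep {have(k2), locked(d_kitchen_lab)}, require {at(office), open(d_lab_office)}
    → {at(office), have(k2), locked(d_kitchen_lab), open(d_lab_office)}
  through step 1 (move(lab,office)): drop {at(office)}, keep {have(k2), locked(d_kitchen_lab), open(d_lab_office)}, require {at(lab), open(d_lab_office)}
    → {at(lab), have(k2), locked(d_kitchen_lab), open(d_lab_office)}

== RESULT ==
["at(lab)", "have(k2)", "locked(d_kitchen_lab)", "open(d_lab_office)"]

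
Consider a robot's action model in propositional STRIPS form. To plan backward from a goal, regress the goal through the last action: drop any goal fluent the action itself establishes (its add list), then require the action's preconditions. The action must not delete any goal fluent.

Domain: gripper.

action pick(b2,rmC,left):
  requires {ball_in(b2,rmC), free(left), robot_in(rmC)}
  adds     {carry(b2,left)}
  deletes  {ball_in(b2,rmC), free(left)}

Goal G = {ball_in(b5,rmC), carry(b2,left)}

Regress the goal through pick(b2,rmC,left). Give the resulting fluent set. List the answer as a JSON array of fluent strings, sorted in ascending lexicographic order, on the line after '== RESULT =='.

Regress:
  G ∩ del = {}  (empty — regression defined)
  G \ add = {ball_in(b5,rmC), carry(b2,left)} \ {carry(b2,left)} = {ball_in(b5,rmC)}
  ∪ pre   = {ball_in(b5,rmC)} ∪ {ball_in(b2,rmC), free(left), robot_in(rmC)}
          = {ball_in(b2,rmC), ball_in(b5,rmC), free(left), robot_in(rmC)}

== RESULT ==
["ball_in(b2,rmC)", "ball_in(b5,rmC)", "free(left)", "robot_in(rmC)"]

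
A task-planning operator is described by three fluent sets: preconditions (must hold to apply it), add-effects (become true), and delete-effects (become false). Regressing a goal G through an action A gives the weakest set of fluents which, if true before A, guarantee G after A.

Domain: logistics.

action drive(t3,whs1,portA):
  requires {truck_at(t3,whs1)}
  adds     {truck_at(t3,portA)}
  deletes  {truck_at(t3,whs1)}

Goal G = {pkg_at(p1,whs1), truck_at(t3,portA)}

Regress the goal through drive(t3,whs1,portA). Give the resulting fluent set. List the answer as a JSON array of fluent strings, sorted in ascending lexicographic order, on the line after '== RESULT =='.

Regress:
  G ∩ del = {}  (empty — regression defined)
  G \ add = {pkg_at(p1,whs1), truck_at(t3,portA)} \ {truck_at(t3,portA)} = {pkg_at(p1,whs1)}
  ∪ pre   = {pkg_at(p1,whs1)} ∪ {truck_at(t3,whs1)}
          = {pkg_at(p1,whs1), truck_at(t3,whs1)}

== RESULT ==
["pkg_at(p1,whs1)", "truck_at(t3,whs1)"]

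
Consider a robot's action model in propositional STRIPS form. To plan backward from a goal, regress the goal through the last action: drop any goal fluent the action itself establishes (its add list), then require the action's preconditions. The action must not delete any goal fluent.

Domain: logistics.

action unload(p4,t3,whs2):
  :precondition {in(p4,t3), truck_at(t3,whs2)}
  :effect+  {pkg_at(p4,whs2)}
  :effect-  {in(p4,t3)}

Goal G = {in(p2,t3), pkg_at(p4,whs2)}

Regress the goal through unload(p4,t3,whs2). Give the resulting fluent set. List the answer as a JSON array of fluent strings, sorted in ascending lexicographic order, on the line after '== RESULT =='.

Compute (G \ add) ∪ pre:
  G ∩ del = {}  (empty — regression defined)
  G \ add = {in(p2,t3), pkg_at(p4,whs2)} \ {pkg_at(p4,whs2)} = {in(p2,t3)}
  ∪ pre   = {in(p2,t3)} ∪ {in(p4,t3), truck_at(t3,whs2)}
          = {in(p2,t3), in(p4,t3), truck_at(t3,whs2)}

== RESULT ==
["in(p2,t3)", "in(p4,t3)", "truck_at(t3,whs2)"]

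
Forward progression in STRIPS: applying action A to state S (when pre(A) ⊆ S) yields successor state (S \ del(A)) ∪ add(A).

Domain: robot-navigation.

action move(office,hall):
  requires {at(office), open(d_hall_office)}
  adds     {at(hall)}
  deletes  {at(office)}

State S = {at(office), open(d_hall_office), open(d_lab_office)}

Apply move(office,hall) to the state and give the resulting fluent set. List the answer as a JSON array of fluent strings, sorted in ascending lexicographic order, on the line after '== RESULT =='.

Compute (S \ del) ∪ add:
  pre ⊆ S: {at(office), open(d_hall_office)} ⊆ S  — applicable
  S \ del = {open(d_hall_office), open(d_lab_office)}
  ∪ add   = {at(hall), open(d_hall_office), open(d_lab_office)}

== RESULT ==
["at(hall)", "open(d_hall_office)", "open(d_lab_office)"]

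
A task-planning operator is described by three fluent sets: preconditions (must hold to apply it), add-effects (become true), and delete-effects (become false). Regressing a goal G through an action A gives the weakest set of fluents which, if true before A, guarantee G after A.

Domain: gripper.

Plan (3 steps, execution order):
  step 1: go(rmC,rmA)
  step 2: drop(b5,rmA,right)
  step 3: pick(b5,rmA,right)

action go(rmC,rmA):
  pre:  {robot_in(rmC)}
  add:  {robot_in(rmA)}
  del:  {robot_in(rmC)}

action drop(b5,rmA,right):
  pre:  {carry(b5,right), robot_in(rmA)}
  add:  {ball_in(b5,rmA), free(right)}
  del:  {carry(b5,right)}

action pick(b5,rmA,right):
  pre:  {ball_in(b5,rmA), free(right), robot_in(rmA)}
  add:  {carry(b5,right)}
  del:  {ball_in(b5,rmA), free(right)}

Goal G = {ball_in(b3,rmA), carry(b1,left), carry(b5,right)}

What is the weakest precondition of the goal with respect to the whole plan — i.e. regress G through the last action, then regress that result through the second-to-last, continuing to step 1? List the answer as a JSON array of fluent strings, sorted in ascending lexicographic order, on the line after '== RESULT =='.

Work backward from the goal:
  through step 3 (pick(b5,rmA,right)): drop {carry(b5,right)}, keep {ball_in(b3,rmA), carry(b1,left)}, require {ball_in(b5,rmA), free(right), robot_in(rmA)}
    → {ball_in(b3,rmA), ball_in(b5,rmA), carry(b1,left), free(right), robot_in(rmA)}
  through step 2 (drop(b5,rmA,right)): drop {ball_in(b5,rmA), free(right)}, keep {ball_in(b3,rmA), carry(b1,left), robot_in(rmA)}, require {carry(b5,right), robot_in(rmA)}
    → {ball_in(b3,rmA), carry(b1,left), carry(b5,right), robot_in(rmA)}
  through step 1 (go(rmC,rmA)): drop {robot_in(rmA)}, keep {ball_in(b3,rmA), carry(b1,left), carry(b5,right)}, require {robot_in(rmC)}
    → {ball_in(b3,rmA), carry(b1,left), carry(b5,right), robot_in(rmC)}

== RESULT ==
["ball_in(b3,rmA)", "carry(b1,left)", "carry(b5,right)", "robot_in(rmC)"]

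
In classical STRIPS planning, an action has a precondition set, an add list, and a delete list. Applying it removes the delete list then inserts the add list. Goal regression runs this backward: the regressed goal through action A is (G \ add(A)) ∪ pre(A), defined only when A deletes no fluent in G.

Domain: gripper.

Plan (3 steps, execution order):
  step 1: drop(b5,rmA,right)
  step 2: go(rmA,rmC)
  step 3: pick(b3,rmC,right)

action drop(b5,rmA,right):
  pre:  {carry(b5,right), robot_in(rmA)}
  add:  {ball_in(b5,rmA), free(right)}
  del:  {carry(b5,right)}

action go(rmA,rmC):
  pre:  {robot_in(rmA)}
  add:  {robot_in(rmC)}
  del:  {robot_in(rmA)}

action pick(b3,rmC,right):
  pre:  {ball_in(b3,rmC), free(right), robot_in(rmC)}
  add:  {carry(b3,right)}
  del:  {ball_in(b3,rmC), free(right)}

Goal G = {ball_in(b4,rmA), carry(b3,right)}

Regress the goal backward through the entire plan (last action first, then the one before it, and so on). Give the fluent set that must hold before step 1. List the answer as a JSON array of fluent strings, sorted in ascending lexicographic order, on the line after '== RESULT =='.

Regress step by step:
  through step 3 (pick(b3,rmC,right)): drop {carry(b3,right)}, keep {ball_in(b4,rmA)}, require {ball_in(b3,rmC), free(right), robot_in(rmC)}
    → {ball_in(b3,rmC), ball_in(b4,rmA), free(right), robot_in(rmC)}
  through step 2 (go(rmA,rmC)): drop {robot_in(rmC)}, keep {ball_in(b3,rmC), ball_in(b4,rmA), free(right)}, require {robot_in(rmA)}
    → {ball_in(b3,rmC), ball_in(b4,rmA), free(right), robot_in(rmA)}
  through step 1 (drop(b5,rmA,right)): drop {free(right)}, keep {ball_in(b3,rmC), ball_in(b4,rmA), robot_in(rmA)}, require {carry(b5,right), robot_in(rmA)}
    → {ball_in(b3,rmC), ball_in(b4,rmA), carry(b5,right), robot_in(rmA)}

== RESULT ==
["ball_in(b3,rmC)", "ball_in(b4,rmA)", "carry(b5,right)", "robot_in(rmA)"]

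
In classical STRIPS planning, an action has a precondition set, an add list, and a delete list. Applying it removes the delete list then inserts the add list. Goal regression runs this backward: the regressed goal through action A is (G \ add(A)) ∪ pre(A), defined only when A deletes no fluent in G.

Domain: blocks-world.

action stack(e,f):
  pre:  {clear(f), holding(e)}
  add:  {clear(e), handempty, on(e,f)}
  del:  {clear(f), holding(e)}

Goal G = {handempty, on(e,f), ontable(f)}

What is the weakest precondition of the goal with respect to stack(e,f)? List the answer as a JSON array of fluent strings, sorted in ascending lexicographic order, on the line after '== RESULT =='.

Compute (G \ add) ∪ pre:
  G ∩ del = {}  (empty — regression defined)
  G \ add = {handempty, on(e,f), ontable(f)} \ {clear(e), handempty, on(e,f)} = {ontable(f)}
  ∪ pre   = {ontable(f)} ∪ {clear(f), holding(e)}
          = {clear(f), holding(e), ontable(f)}

== RESULT ==
["clear(f)", "holding(e)", "ontable(f)"]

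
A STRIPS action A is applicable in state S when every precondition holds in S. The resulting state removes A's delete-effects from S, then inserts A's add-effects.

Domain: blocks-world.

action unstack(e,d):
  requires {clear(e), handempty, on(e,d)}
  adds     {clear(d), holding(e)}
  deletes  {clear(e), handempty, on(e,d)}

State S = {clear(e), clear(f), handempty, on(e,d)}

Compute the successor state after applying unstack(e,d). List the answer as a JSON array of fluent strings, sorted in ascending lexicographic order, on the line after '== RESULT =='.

Progress:
  pre ⊆ S: {clear(e), handempty, on(e,d)} ⊆ S  — applicable
  S \ del = {clear(f)}
  ∪ add   = {clear(d), clear(f), holding(e)}

== RESULT ==
["clear(d)", "clear(f)", "holding(e)"]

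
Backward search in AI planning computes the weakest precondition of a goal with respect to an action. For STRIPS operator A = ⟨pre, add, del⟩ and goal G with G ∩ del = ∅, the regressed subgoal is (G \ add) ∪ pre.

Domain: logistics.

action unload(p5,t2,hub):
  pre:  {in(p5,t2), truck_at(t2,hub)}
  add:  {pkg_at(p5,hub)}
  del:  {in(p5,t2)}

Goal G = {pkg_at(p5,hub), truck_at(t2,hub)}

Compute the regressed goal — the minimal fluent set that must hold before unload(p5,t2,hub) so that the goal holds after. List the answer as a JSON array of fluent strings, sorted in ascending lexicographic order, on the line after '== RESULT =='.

Regress:
  G ∩ del = {}  (empty — regression defined)
  G \ add = {pkg_at(p5,hub), truck_at(t2,hub)} \ {pkg_at(p5,hub)} = {truck_at(t2,hub)}
  ∪ pre   = {truck_at(t2,hub)} ∪ {in(p5,t2), truck_at(t2,hub)}
          = {in(p5,t2), truck_at(t2,hub)}

== RESULT ==
["in(p5,t2)", "truck_at(t2,hub)"]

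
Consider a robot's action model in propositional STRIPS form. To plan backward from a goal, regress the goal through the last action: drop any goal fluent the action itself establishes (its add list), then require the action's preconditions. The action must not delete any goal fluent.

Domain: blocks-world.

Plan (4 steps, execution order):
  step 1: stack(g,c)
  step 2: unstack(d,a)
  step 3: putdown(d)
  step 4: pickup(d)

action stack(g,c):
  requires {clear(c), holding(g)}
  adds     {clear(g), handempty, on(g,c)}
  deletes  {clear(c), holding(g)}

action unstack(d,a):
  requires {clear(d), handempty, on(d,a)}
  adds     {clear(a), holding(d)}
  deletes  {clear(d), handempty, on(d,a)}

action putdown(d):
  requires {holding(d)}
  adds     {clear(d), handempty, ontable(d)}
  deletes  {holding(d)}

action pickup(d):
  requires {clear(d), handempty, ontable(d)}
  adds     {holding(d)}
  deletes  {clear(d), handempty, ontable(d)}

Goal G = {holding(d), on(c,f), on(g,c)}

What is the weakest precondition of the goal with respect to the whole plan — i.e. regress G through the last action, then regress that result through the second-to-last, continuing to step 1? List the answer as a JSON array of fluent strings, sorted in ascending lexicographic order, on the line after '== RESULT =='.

Regress step by step:
  through step 4 (pickup(d)): drop {holding(d)}, keep {on(c,f), on(g,c)}, require {clear(d), handempty, ontable(d)}
    → {clear(d), handempty, on(c,f), on(g,c), ontable(d)}
  through step 3 (putdown(d)): drop {clear(d), handempty, ontable(d)}, keep {on(c,f), on(g,c)}, require {holding(d)}
    → {holding(d), on(c,f), on(g,c)}
  through step 2 (unstack(d,a)): drop {holding(d)}, keep {on(c,f), on(g,c)}, require {clear(d), handempty, on(d,a)}
    → {clear(d), handempty, on(c,f), on(d,a), on(g,c)}
  through step 1 (stack(g,c)): drop {handempty, on(g,c)}, keep {clear(d), on(c,f), on(d,a)}, require {clear(c), holding(g)}
    → {clear(c), clear(d), holding(g), on(c,f), on(d,a)}

== RESULT ==
["clear(c)", "clear(d)", "holding(g)", "on(c,f)", "on(d,a)"]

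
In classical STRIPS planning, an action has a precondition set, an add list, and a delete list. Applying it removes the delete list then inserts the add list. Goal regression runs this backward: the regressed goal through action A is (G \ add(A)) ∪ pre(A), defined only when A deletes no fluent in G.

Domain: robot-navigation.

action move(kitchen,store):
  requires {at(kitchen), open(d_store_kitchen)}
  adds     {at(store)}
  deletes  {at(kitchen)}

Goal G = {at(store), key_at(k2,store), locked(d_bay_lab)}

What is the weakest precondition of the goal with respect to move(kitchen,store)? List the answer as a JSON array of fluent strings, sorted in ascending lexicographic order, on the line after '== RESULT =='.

Compute (G \ add) ∪ pre:
  G ∩ del = {}  (empty — regression defined)
  G \ add = {at(store), key_at(k2,store), locked(d_bay_lab)} \ {at(store)} = {key_at(k2,store), locked(d_bay_lab)}
  ∪ pre   = {key_at(k2,store), locked(d_bay_lab)} ∪ {at(kitchen), open(d_store_kitchen)}
          = {at(kitchen), key_at(k2,store), locked(d_bay_lab), open(d_store_kitchen)}

== RESULT ==
["at(kitchen)", "key_at(k2,store)", "locked(d_bay_lab)", "open(d_store_kitchen)"]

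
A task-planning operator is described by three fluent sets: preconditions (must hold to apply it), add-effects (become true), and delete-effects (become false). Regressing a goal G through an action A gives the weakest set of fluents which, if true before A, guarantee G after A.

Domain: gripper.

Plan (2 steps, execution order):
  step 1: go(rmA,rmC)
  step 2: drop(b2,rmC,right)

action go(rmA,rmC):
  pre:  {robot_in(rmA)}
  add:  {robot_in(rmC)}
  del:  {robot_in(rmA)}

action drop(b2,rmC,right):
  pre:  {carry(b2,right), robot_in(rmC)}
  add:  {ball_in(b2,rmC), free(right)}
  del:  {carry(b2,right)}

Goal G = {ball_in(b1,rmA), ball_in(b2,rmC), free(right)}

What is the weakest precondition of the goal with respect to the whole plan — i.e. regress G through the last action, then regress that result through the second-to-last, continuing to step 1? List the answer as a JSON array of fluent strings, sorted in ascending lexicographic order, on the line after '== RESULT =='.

Regress step by step:
  through step 2 (drop(b2,rmC,right)): drop {ball_in(b2,rmC), free(right)}, keep {ball_in(b1,rmA)}, require {carry(b2,right), robot_in(rmC)}
    → {ball_in(b1,rmA), carry(b2,right), robot_in(rmC)}
  through step 1 (go(rmA,rmC)): drop {robot_in(rmC)}, keep {ball_in(b1,rmA), carry(b2,right)}, require {robot_in(rmA)}
    → {ball_in(b1,rmA), carry(b2,right), robot_in(rmA)}

== RESULT ==
["ball_in(b1,rmA)", "carry(b2,right)", "robot_in(rmA)"]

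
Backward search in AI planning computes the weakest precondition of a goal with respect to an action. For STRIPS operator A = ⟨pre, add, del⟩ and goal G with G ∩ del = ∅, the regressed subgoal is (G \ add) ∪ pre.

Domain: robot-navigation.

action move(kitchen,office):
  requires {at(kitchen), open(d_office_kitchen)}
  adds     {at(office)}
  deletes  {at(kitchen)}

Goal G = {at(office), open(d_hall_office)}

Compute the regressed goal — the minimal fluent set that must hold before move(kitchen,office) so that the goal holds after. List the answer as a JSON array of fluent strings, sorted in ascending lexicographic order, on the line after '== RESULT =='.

Regress:
  G ∩ del = {}  (empty — regression defined)
  G \ add = {at(office), open(d_hall_office)} \ {at(office)} = {open(d_hall_office)}
  ∪ pre   = {open(d_hall_office)} ∪ {at(kitchen), open(d_office_kitchen)}
          = {at(kitchen), open(d_hall_office), open(d_office_kitchen)}

== RESULT ==
["at(kitchen)", "open(d_hall_office)", "open(d_office_kitchen)"]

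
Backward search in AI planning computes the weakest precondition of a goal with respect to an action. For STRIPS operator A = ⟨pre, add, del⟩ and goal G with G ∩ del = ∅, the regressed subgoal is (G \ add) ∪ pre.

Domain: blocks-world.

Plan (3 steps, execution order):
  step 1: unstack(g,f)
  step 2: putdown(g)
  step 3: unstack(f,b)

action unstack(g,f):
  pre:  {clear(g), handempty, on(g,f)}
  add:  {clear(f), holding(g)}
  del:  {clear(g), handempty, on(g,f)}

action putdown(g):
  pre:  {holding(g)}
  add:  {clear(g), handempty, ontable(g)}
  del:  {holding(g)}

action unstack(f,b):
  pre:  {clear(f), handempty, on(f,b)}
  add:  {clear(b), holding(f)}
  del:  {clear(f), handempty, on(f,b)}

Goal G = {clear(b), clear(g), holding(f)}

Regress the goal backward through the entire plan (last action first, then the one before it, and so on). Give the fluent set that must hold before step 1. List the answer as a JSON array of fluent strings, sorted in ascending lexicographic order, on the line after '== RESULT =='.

Work backward from the goal:
  through step 3 (unstack(f,b)): drop {clear(b), holding(f)}, keep {clear(g)}, require {clear(f), handempty, on(f,b)}
    → {clear(f), clear(g), handempty, on(f,b)}
  through step 2 (putdown(g)): drop {clear(g), handempty}, keep {clear(f), on(f,b)}, require {holding(g)}
    → {clear(f), holding(g), on(f,b)}
  through step 1 (unstack(g,f)): drop {clear(f), holding(g)}, keep {on(f,b)}, require {clear(g), handempty, on(g,f)}
    → {clear(g), handempty, on(f,b), on(g,f)}

== RESULT ==
["clear(g)", "handempty", "on(f,b)", "on(g,f)"]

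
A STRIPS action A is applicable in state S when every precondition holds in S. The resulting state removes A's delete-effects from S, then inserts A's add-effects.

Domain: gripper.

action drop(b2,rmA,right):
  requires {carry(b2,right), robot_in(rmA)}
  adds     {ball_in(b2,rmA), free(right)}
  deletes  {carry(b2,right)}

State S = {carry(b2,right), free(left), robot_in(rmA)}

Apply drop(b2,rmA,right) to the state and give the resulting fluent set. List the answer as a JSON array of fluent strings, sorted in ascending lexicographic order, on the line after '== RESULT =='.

Progress:
  pre ⊆ S: {carry(b2,right), robot_in(rmA)} ⊆ S  — applicable
  S \ del = {free(left), robot_in(rmA)}
  ∪ add   = {ball_in(b2,rmA), free(left), free(right), robot_in(rmA)}

== RESULT ==
["ball_in(b2,rmA)", "free(left)", "free(right)", "robot_in(rmA)"]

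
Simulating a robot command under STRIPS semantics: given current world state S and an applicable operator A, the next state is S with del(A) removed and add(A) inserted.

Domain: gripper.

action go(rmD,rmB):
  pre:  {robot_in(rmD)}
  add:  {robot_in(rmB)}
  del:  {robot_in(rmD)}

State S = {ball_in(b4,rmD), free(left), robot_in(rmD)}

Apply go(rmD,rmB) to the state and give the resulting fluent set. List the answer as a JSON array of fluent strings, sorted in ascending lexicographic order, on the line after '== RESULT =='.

Progress:
  pre ⊆ S: {robot_in(rmD)} ⊆ S  — applicable
  S \ del = {ball_in(b4,rmD), free(left)}
  ∪ add   = {ball_in(b4,rmD), free(left), robot_in(rmB)}

== RESULT ==
["ball_in(b4,rmD)", "free(left)", "robot_in(rmB)"]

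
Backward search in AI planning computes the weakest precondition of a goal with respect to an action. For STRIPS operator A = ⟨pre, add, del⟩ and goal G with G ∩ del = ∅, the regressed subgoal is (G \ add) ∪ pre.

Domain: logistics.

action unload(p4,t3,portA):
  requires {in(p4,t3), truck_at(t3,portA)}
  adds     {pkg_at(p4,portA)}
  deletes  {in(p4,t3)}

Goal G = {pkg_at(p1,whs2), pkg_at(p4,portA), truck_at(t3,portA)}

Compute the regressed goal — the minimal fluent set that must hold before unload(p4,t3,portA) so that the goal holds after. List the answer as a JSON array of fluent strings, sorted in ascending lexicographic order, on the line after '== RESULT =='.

Compute (G \ add) ∪ pre:
  G ∩ del = {}  (empty — regression defined)
  G \ add = {pkg_at(p1,whs2), pkg_at(p4,portA), truck_at(t3,portA)} \ {pkg_at(p4,portA)} = {pkg_at(p1,whs2), truck_at(t3,portA)}
  ∪ pre   = {pkg_at(p1,whs2), truck_at(t3,portA)} ∪ {in(p4,t3), truck_at(t3,portA)}
          = {in(p4,t3), pkg_at(p1,whs2), truck_at(t3,portA)}

== RESULT ==
["in(p4,t3)", "pkg_at(p1,whs2)", "truck_at(t3,portA)"]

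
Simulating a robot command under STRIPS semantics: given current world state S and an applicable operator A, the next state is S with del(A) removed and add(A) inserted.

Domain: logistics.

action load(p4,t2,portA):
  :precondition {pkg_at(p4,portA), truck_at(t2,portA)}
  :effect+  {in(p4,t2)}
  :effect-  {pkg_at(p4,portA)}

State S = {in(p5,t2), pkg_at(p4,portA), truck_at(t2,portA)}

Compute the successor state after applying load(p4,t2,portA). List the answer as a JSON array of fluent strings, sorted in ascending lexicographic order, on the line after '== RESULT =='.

Compute (S \ del) ∪ add:
  pre ⊆ S: {pkg_at(p4,portA), truck_at(t2,portA)} ⊆ S  — applicable
  S \ del = {in(p5,t2), truck_at(t2,portA)}
  ∪ add   = {in(p4,t2), in(p5,t2), truck_at(t2,portA)}

== RESULT ==
["in(p4,t2)", "in(p5,t2)", "truck_at(t2,portA)"]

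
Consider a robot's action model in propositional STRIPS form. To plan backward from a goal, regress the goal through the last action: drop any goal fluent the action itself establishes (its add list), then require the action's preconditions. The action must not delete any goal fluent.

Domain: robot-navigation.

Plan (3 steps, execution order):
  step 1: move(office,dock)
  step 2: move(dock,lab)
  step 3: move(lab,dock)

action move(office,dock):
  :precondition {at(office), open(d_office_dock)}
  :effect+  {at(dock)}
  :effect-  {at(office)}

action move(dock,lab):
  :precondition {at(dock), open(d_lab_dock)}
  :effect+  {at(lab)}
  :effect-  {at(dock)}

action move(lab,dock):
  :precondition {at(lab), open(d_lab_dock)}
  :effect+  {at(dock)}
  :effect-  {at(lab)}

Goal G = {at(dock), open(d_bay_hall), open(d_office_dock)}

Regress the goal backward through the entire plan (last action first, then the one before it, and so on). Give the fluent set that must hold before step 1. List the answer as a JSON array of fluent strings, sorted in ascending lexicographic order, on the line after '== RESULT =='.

Work backward from the goal:
  through step 3 (move(lab,dock)): drop {at(dock)}, keep {open(d_bay_hall), open(d_office_dock)}, require {at(lab), open(d_lab_dock)}
    → {at(lab), open(d_bay_hall), open(d_lab_dock), open(d_office_dock)}
  through step 2 (move(dock,lab)): drop {at(lab)}, keep {open(d_bay_hall), open(d_lab_dock), open(d_office_dock)}, require {at(dock), open(d_lab_dock)}
    → {at(dock), open(d_bay_hall), open(d_lab_dock), open(d_office_dock)}
  through step 1 (move(office,dock)): drop {at(dock)}, keep {open(d_bay_hall), open(d_lab_dock), open(d_office_dock)}, require {at(office), open(d_office_dock)}
    → {at(office), open(d_bay_hall), open(d_lab_dock), open(d_office_dock)}

== RESULT ==
["at(office)", "open(d_bay_hall)", "open(d_lab_dock)", "open(d_office_dock)"]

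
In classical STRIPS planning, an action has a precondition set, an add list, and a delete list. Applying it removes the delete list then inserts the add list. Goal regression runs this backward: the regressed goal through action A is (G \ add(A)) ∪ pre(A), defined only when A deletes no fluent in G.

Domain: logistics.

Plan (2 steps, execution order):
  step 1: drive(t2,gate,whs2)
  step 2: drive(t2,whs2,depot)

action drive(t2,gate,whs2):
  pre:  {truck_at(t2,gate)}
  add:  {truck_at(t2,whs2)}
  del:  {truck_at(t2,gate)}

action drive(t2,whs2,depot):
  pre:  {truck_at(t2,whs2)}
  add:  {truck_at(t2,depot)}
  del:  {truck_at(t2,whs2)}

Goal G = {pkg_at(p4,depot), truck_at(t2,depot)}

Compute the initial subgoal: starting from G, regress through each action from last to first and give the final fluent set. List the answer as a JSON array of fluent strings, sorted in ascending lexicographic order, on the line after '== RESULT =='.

Work backward from the goal:
  through step 2 (drive(t2,whs2,depot)): drop {truck_at(t2,depot)}, keep {pkg_at(p4,depot)}, require {truck_at(t2,whs2)}
    → {pkg_at(p4,depot), truck_at(t2,whs2)}
  through step 1 (drive(t2,gate,whs2)): drop {truck_at(t2,whs2)}, keep {pkg_at(p4,depot)}, require {truck_at(t2,gate)}
    → {pkg_at(p4,depot), truck_at(t2,gate)}

== RESULT ==
["pkg_at(p4,depot)", "truck_at(t2,gate)"]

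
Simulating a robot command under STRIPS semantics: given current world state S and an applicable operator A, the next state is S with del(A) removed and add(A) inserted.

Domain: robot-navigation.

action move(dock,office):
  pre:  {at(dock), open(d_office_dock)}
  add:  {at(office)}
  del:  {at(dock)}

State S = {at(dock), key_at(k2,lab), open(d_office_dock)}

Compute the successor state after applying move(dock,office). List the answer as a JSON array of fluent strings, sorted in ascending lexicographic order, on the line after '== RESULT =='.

Compute (S \ del) ∪ add:
  pre ⊆ S: {at(dock), open(d_office_dock)} ⊆ S  — applicable
  S \ del = {key_at(k2,lab), open(d_office_dock)}
  ∪ add   = {at(office), key_at(k2,lab), open(d_office_dock)}

== RESULT ==
["at(office)", "key_at(k2,lab)", "open(d_office_dock)"]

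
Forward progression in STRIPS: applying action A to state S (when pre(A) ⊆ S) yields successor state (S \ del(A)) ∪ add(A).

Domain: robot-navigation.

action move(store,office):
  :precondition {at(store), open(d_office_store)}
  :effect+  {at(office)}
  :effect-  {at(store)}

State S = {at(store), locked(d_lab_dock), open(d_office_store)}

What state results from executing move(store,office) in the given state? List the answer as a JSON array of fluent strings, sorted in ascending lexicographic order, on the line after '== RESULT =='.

Compute (S \ del) ∪ add:
  pre ⊆ S: {at(store), open(d_office_store)} ⊆ S  — applicable
  S \ del = {locked(d_lab_dock), open(d_office_store)}
  ∪ add   = {at(office), locked(d_lab_dock), open(d_office_store)}

== RESULT ==
["at(office)", "locked(d_lab_dock)", "open(d_office_store)"]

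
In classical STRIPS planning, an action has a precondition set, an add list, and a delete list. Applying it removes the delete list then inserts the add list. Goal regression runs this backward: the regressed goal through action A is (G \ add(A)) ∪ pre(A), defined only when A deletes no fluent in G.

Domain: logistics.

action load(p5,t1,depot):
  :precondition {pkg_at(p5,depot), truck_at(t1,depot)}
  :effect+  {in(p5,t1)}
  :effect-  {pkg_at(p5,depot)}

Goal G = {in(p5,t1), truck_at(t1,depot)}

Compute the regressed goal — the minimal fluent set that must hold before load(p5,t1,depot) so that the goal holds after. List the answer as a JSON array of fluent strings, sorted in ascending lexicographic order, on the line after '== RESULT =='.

Regress:
  G ∩ del = {}  (empty — regression defined)
  G \ add = {in(p5,t1), truck_at(t1,depot)} \ {in(p5,t1)} = {truck_at(t1,depot)}
  ∪ pre   = {truck_at(t1,depot)} ∪ {pkg_at(p5,depot), truck_at(t1,depot)}
          = {pkg_at(p5,depot), truck_at(t1,depot)}

== RESULT ==
["pkg_at(p5,depot)", "truck_at(t1,depot)"]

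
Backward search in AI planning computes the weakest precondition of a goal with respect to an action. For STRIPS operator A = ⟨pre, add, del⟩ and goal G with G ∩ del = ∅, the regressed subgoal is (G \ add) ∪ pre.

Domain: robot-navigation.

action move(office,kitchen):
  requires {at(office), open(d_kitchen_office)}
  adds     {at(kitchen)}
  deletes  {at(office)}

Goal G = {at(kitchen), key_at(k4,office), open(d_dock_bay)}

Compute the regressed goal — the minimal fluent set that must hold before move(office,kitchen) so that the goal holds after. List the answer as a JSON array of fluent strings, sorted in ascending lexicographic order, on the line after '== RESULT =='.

Compute (G \ add) ∪ pre:
  G ∩ del = {}  (empty — regression defined)
  G \ add = {at(kitchen), key_at(k4,office), open(d_dock_bay)} \ {at(kitchen)} = {key_at(k4,office), open(d_dock_bay)}
  ∪ pre   = {key_at(k4,office), open(d_dock_bay)} ∪ {at(office), open(d_kitchen_office)}
          = {at(office), key_at(k4,office), open(d_dock_bay), open(d_kitchen_office)}

== RESULT ==
["at(office)", "key_at(k4,office)", "open(d_dock_bay)", "open(d_kitchen_office)"]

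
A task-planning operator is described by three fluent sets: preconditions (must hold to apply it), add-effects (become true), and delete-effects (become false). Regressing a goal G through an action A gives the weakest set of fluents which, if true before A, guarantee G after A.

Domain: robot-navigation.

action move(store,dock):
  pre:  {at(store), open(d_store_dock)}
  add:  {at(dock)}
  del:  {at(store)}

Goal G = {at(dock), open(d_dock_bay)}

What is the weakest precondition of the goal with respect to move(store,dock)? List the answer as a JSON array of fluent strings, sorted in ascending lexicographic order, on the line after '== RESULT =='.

Compute (G \ add) ∪ pre:
  G ∩ del = {}  (empty — regression defined)
  G \ add = {at(dock), open(d_dock_bay)} \ {at(dock)} = {open(d_dock_bay)}
  ∪ pre   = {open(d_dock_bay)} ∪ {at(store), open(d_store_dock)}
          = {at(store), open(d_dock_bay), open(d_store_dock)}

== RESULT ==
["at(store)", "open(d_dock_bay)", "open(d_store_dock)"]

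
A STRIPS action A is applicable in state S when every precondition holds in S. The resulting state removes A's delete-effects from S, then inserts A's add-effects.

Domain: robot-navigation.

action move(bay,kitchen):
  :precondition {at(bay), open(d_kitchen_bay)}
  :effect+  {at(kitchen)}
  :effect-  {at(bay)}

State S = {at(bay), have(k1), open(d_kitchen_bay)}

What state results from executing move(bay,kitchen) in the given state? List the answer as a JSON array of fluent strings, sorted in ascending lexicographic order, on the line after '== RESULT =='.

Progress:
  pre ⊆ S: {at(bay), open(d_kitchen_bay)} ⊆ S  — applicable
  S \ del = {have(k1), open(d_kitchen_bay)}
  ∪ add   = {at(kitchen), have(k1), open(d_kitchen_bay)}

== RESULT ==
["at(kitchen)", "have(k1)", "open(d_kitchen_bay)"]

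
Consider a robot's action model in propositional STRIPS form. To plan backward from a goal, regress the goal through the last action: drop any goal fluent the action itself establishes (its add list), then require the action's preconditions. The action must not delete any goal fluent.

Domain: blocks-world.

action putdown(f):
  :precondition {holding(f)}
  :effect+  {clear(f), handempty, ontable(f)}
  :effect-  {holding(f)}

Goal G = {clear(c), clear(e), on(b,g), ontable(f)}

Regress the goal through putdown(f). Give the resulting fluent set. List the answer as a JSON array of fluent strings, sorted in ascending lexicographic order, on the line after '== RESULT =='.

Compute (G \ add) ∪ pre:
  G ∩ del = {}  (empty — regression defined)
  G \ add = {clear(c), clear(e), on(b,g), ontable(f)} \ {clear(f), handempty, ontable(f)} = {clear(c), clear(e), on(b,g)}
  ∪ pre   = {clear(c), clear(e), on(b,g)} ∪ {holding(f)}
          = {clear(c), clear(e), holding(f), on(b,g)}

== RESULT ==
["clear(c)", "clear(e)", "holding(f)", "on(b,g)"]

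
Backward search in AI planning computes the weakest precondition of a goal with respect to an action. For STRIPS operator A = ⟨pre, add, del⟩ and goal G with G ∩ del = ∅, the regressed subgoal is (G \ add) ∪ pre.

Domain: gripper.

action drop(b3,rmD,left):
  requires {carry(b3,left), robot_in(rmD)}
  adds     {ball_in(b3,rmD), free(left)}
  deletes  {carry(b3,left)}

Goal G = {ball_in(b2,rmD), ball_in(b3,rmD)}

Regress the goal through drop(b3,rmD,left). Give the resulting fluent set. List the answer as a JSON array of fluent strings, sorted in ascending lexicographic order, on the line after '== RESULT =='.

Regress:
  G ∩ del = {}  (empty — regression defined)
  G \ add = {ball_in(b2,rmD), ball_in(b3,rmD)} \ {ball_in(b3,rmD), free(left)} = {ball_in(b2,rmD)}
  ∪ pre   = {ball_in(b2,rmD)} ∪ {carry(b3,left), robot_in(rmD)}
          = {ball_in(b2,rmD), carry(b3,left), robot_in(rmD)}

== RESULT ==
["ball_in(b2,rmD)", "carry(b3,left)", "robot_in(rmD)"]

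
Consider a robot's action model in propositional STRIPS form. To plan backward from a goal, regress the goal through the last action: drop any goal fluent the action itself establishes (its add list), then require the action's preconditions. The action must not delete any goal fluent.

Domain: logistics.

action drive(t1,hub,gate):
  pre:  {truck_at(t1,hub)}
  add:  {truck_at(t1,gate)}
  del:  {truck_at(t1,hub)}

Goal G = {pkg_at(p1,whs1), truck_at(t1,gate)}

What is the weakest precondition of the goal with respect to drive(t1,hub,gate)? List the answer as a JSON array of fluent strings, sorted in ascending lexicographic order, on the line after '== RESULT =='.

Regress:
  G ∩ del = {}  (empty — regression defined)
  G \ add = {pkg_at(p1,whs1), truck_at(t1,gate)} \ {truck_at(t1,gate)} = {pkg_at(p1,whs1)}
  ∪ pre   = {pkg_at(p1,whs1)} ∪ {truck_at(t1,hub)}
          = {pkg_at(p1,whs1), truck_at(t1,hub)}

== RESULT ==
["pkg_at(p1,whs1)", "truck_at(t1,hub)"]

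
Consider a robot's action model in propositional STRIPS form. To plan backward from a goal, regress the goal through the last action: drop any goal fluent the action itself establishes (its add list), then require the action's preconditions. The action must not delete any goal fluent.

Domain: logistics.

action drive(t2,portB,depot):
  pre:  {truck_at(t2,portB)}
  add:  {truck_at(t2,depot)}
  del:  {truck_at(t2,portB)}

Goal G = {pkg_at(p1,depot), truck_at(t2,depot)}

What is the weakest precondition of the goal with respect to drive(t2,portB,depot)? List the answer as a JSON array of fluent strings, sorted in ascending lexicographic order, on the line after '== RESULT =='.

Compute (G \ add) ∪ pre:
  G ∩ del = {}  (empty — regression defined)
  G \ add = {pkg_at(p1,depot), truck_at(t2,depot)} \ {truck_at(t2,depot)} = {pkg_at(p1,depot)}
  ∪ pre   = {pkg_at(p1,depot)} ∪ {truck_at(t2,portB)}
          = {pkg_at(p1,depot), truck_at(t2,portB)}

== RESULT ==
["pkg_at(p1,depot)", "truck_at(t2,portB)"]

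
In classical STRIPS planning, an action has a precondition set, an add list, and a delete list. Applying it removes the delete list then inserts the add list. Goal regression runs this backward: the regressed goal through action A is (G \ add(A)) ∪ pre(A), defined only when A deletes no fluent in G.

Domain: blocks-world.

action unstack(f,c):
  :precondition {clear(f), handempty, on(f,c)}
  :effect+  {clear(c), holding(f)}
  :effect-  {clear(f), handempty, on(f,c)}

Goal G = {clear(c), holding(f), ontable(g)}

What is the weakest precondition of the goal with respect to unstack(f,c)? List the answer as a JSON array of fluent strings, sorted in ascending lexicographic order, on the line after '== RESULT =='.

Regress:
  G ∩ del = {}  (empty — regression defined)
  G \ add = {clear(c), holding(f), ontable(g)} \ {clear(c), holding(f)} = {ontable(g)}
  ∪ pre   = {ontable(g)} ∪ {clear(f), handempty, on(f,c)}
          = {clear(f), handempty, on(f,c), ontable(g)}

== RESULT ==
["clear(f)", "handempty", "on(f,c)", "ontable(g)"]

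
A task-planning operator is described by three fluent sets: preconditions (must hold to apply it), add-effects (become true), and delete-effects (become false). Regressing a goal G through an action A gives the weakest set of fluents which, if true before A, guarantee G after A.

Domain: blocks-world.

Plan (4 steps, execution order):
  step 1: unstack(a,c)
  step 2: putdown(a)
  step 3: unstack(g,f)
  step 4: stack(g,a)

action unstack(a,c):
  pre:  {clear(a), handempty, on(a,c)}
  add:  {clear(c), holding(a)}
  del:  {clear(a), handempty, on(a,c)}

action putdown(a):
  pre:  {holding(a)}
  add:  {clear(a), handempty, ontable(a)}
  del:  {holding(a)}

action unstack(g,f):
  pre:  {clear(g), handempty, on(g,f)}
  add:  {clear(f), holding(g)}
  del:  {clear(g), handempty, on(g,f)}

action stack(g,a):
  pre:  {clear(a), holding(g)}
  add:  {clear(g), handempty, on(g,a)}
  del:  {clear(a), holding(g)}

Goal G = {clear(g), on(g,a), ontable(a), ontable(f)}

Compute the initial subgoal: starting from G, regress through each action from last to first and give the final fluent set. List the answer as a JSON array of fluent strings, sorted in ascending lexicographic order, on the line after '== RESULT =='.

Work backward from the goal:
  through step 4 (stack(g,a)): drop {clear(g), on(g,a)}, keep {ontable(a), ontable(f)}, require {clear(a), holding(g)}
    → {clear(a), holding(g), ontable(a), ontable(f)}
  through step 3 (unstack(g,f)): drop {holding(g)}, keep {clear(a), ontable(a), ontable(f)}, require {clear(g), handempty, on(g,f)}
    → {clear(a), clear(g), handempty, on(g,f), ontable(a), ontable(f)}
  through step 2 (putdown(a)): drop {clear(a), handempty, ontable(a)}, keep {clear(g), on(g,f), ontable(f)}, require {holding(a)}
    → {clear(g), holding(a), on(g,f), ontable(f)}
  through step 1 (unstack(a,c)): drop {holding(a)}, keep {clear(g), on(g,f), ontable(f)}, require {clear(a), handempty, on(a,c)}
    → {clear(a), clear(g), handempty, on(a,c), on(g,f), ontable(f)}

== RESULT ==
["clear(a)", "clear(g)", "handempty", "on(a,c)", "on(g,f)", "ontable(f)"]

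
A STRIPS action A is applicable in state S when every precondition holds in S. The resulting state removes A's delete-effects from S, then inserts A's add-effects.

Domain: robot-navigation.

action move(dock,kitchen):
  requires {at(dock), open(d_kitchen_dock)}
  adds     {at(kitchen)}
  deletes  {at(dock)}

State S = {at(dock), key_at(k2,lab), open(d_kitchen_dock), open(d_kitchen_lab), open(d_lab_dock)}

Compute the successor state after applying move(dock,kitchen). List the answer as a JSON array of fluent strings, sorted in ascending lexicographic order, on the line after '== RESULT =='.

Progress:
  pre ⊆ S: {at(dock), open(d_kitchen_dock)} ⊆ S  — applicable
  S \ del = {key_at(k2,lab), open(d_kitchen_dock), open(d_kitchen_lab), open(d_lab_dock)}
  ∪ add   = {at(kitchen), key_at(k2,lab), open(d_kitchen_dock), open(d_kitchen_lab), open(d_lab_dock)}

== RESULT ==
["at(kitchen)", "key_at(k2,lab)", "open(d_kitchen_dock)", "open(d_kitchen_lab)", "open(d_lab_dock)"]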